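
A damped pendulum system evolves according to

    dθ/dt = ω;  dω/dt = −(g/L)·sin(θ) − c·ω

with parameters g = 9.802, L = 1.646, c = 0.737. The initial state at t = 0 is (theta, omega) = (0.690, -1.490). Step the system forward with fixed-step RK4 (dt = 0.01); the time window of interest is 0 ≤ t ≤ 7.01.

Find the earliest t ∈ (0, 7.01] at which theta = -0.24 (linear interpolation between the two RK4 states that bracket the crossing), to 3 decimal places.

t = 0.537

t=0.000: state=(0.690, -1.490)
step 1 (dt=0.01): k1=(-1.490, -2.692), k2=(-1.503, -2.648), k3=(-1.503, -2.648), k4=(-1.516, -2.603); state += dt/6·(k1+2k2+2k3+k4)
t=0.010: state=(0.675, -1.516)
t=0.020: state=(0.660, -1.542)
t=0.030: state=(0.644, -1.567)
continuing one RK4 step at a time; state shown every 25 steps (Δt=0.25):
t=0.250: state=(0.258, -1.856)
t=0.500: state=(-0.183, -1.577)
t=0.530: state=(-0.230, -1.507)
next step: t=0.540: state=(-0.245, -1.482) — theta has crossed -0.24
linear interpolation between t=0.530 (-0.22975) and t=0.540 (-0.24469) → t≈0.537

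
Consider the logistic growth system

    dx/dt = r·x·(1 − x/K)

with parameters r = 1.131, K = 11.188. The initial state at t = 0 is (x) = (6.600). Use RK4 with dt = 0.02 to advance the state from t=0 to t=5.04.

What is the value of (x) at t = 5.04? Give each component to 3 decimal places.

(x) = (11.162)

t=0.000: state=(6.600)
step 1 (dt=0.02): k1=(3.061), k2=(3.055), k3=(3.055), k4=(3.048); state += dt/6·(k1+2k2+2k3+k4)
t=0.020: state=(6.661)
t=0.040: state=(6.722)
t=0.060: state=(6.782)
continuing one RK4 step at a time; state shown every 10 steps (Δt=0.2):
t=0.200: state=(7.198)
t=0.400: state=(7.758)
t=0.600: state=(8.271)
t=0.800: state=(8.732)
t=1.000: state=(9.138)
t=1.200: state=(9.490)
t=1.400: state=(9.791)
t=1.600: state=(10.045)
t=1.800: state=(10.257)
t=2.000: state=(10.433)
t=2.200: state=(10.577)
t=2.400: state=(10.695)
t=2.600: state=(10.792)
t=2.800: state=(10.870)
t=3.000: state=(10.933)
t=3.200: state=(10.983)
t=3.400: state=(11.024)
t=3.600: state=(11.057)
t=3.800: state=(11.083)
t=4.000: state=(11.104)
t=4.200: state=(11.121)
t=4.400: state=(11.135)
t=4.600: state=(11.145)
t=4.800: state=(11.154)
t=5.000: state=(11.161)
t=5.040: state=(11.162)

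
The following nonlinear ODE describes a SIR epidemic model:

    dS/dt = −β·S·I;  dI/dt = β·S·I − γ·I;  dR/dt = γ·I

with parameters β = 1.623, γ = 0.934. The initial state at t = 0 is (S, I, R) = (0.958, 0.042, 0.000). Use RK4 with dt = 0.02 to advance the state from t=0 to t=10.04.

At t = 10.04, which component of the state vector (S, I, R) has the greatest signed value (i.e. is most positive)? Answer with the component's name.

largest component: R

t=0.000: state=(0.958, 0.042, 0.000)
step 1 (dt=0.02): k1=(-0.065, 0.026, 0.039), k2=(-0.066, 0.026, 0.039), k3=(-0.066, 0.026, 0.039), k4=(-0.066, 0.026, 0.040); state += dt/6·(k1+2k2+2k3+k4)
t=0.020: state=(0.957, 0.043, 0.001)
t=0.040: state=(0.955, 0.043, 0.002)
t=0.060: state=(0.954, 0.044, 0.002)
continuing one RK4 step at a time; state shown every 25 steps (Δt=0.5):
t=0.500: state=(0.921, 0.056, 0.023)
t=1.000: state=(0.874, 0.073, 0.053)
t=1.500: state=(0.817, 0.091, 0.092)
t=2.000: state=(0.753, 0.108, 0.138)
t=2.500: state=(0.686, 0.122, 0.192)
t=3.000: state=(0.619, 0.130, 0.251)
t=3.500: state=(0.557, 0.131, 0.312)
t=4.000: state=(0.501, 0.126, 0.372)
t=4.500: state=(0.454, 0.116, 0.429)
t=5.000: state=(0.416, 0.104, 0.481)
t=5.500: state=(0.384, 0.090, 0.526)
t=6.000: state=(0.359, 0.076, 0.565)
t=6.500: state=(0.339, 0.063, 0.597)
t=7.000: state=(0.324, 0.052, 0.624)
t=7.500: state=(0.312, 0.042, 0.646)
t=8.000: state=(0.302, 0.034, 0.664)
t=8.500: state=(0.295, 0.027, 0.678)
t=9.000: state=(0.289, 0.022, 0.689)
t=9.500: state=(0.285, 0.017, 0.698)
t=10.000: state=(0.281, 0.013, 0.705)
t=10.040: state=(0.281, 0.013, 0.706)
compare at T: S=0.281, I=0.013, R=0.706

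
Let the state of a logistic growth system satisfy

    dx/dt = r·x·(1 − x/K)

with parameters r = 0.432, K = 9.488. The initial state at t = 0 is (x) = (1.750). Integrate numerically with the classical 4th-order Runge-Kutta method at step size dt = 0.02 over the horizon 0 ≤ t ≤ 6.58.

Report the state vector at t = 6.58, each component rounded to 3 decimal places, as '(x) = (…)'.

(x) = (7.544)

t=0.000: state=(1.750)
step 1 (dt=0.02): k1=(0.617), k2=(0.618), k3=(0.618), k4=(0.620); state += dt/6·(k1+2k2+2k3+k4)
t=0.020: state=(1.762)
t=0.040: state=(1.775)
t=0.060: state=(1.787)
continuing one RK4 step at a time; state shown every 25 steps (Δt=0.5):
t=0.500: state=(2.079)
t=1.000: state=(2.451)
t=1.500: state=(2.864)
t=2.000: state=(3.313)
t=2.500: state=(3.793)
t=3.000: state=(4.293)
t=3.500: state=(4.804)
t=4.000: state=(5.314)
t=4.500: state=(5.811)
t=5.000: state=(6.284)
t=5.500: state=(6.725)
t=6.000: state=(7.128)
t=6.500: state=(7.490)
t=6.580: state=(7.544)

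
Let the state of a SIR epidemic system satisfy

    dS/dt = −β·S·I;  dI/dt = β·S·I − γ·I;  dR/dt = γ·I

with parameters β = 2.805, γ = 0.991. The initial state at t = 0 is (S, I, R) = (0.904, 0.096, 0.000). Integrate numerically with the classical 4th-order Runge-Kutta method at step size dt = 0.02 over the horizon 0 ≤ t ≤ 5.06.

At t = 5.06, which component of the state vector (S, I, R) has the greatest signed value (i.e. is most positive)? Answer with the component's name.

t=0.000: state=(0.904, 0.096, 0.000)
step 1 (dt=0.02): k1=(-0.243, 0.148, 0.095), k2=(-0.247, 0.150, 0.097), k3=(-0.247, 0.150, 0.097), k4=(-0.250, 0.152, 0.098); state += dt/6·(k1+2k2+2k3+k4)
t=0.020: state=(0.899, 0.099, 0.002)
t=0.040: state=(0.894, 0.102, 0.004)
t=0.060: state=(0.889, 0.105, 0.006)
continuing one RK4 step at a time; state shown every 10 steps (Δt=0.2):
t=0.200: state=(0.849, 0.129, 0.022)
t=0.400: state=(0.782, 0.167, 0.051)
t=0.600: state=(0.704, 0.208, 0.089)
t=0.800: state=(0.619, 0.247, 0.134)
t=1.000: state=(0.534, 0.280, 0.186)
t=1.200: state=(0.453, 0.303, 0.244)
t=1.400: state=(0.381, 0.314, 0.305)
t=1.600: state=(0.319, 0.313, 0.368)
t=1.800: state=(0.269, 0.303, 0.429)
t=2.000: state=(0.228, 0.285, 0.487)
t=2.200: state=(0.195, 0.263, 0.542)
t=2.400: state=(0.170, 0.239, 0.591)
t=2.600: state=(0.149, 0.214, 0.636)
t=2.800: state=(0.133, 0.190, 0.676)
t=3.000: state=(0.121, 0.168, 0.712)
t=3.200: state=(0.110, 0.147, 0.743)
t=3.400: state=(0.102, 0.128, 0.770)
t=3.600: state=(0.096, 0.111, 0.794)
t=3.800: state=(0.090, 0.096, 0.814)
t=4.000: state=(0.086, 0.082, 0.832)
t=4.200: state=(0.082, 0.071, 0.847)
t=4.400: state=(0.079, 0.061, 0.860)
t=4.600: state=(0.077, 0.052, 0.871)
t=4.800: state=(0.075, 0.045, 0.881)
t=5.000: state=(0.073, 0.038, 0.889)
t=5.060: state=(0.073, 0.036, 0.891)
compare at T: S=0.073, I=0.036, R=0.891

largest component: R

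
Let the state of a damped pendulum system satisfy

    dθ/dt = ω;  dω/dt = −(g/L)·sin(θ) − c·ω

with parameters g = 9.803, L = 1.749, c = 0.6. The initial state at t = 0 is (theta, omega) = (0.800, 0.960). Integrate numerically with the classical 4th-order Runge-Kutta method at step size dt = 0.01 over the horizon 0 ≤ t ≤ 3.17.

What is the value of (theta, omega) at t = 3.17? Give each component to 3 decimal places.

t=0.000: state=(0.800, 0.960)
step 1 (dt=0.01): k1=(0.960, -4.597), k2=(0.937, -4.602), k3=(0.937, -4.601), k4=(0.914, -4.606); state += dt/6·(k1+2k2+2k3+k4)
t=0.010: state=(0.809, 0.914)
t=0.020: state=(0.818, 0.868)
t=0.030: state=(0.827, 0.822)
continuing one RK4 step at a time; state shown every 20 steps (Δt=0.2):
t=0.200: state=(0.900, 0.047)
t=0.400: state=(0.825, -0.769)
t=0.600: state=(0.606, -1.380)
t=0.800: state=(0.294, -1.684)
t=1.000: state=(-0.043, -1.620)
t=1.200: state=(-0.332, -1.231)
t=1.400: state=(-0.522, -0.644)
t=1.600: state=(-0.586, -0.005)
t=1.800: state=(-0.529, 0.562)
t=2.000: state=(-0.373, 0.963)
t=2.200: state=(-0.159, 1.132)
t=2.400: state=(0.063, 1.051)
t=2.600: state=(0.247, 0.762)
t=2.800: state=(0.360, 0.352)
t=3.000: state=(0.387, -0.081)
t=3.170: state=(0.345, -0.400)

(theta, omega) = (0.345, -0.400)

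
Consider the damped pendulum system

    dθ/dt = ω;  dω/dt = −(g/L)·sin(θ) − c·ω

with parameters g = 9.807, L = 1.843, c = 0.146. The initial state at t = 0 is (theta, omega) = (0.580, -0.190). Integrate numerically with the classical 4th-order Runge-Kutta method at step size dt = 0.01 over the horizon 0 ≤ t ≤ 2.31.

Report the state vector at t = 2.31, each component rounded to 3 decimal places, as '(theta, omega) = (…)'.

(theta, omega) = (0.291, 0.880)

t=0.000: state=(0.580, -0.190)
step 1 (dt=0.01): k1=(-0.190, -2.888), k2=(-0.204, -2.882), k3=(-0.204, -2.882), k4=(-0.219, -2.875); state += dt/6·(k1+2k2+2k3+k4)
t=0.010: state=(0.578, -0.219)
t=0.020: state=(0.576, -0.247)
t=0.030: state=(0.573, -0.276)
continuing one RK4 step at a time; state shown every 10 steps (Δt=0.1):
t=0.100: state=(0.547, -0.470)
t=0.200: state=(0.487, -0.725)
t=0.300: state=(0.403, -0.943)
t=0.400: state=(0.300, -1.112)
t=0.500: state=(0.183, -1.222)
t=0.600: state=(0.058, -1.268)
t=0.700: state=(-0.069, -1.246)
t=0.800: state=(-0.190, -1.160)
t=0.900: state=(-0.299, -1.015)
t=1.000: state=(-0.391, -0.821)
t=1.100: state=(-0.462, -0.589)
t=1.200: state=(-0.508, -0.334)
t=1.300: state=(-0.528, -0.066)
t=1.400: state=(-0.521, 0.200)
t=1.500: state=(-0.488, 0.454)
t=1.600: state=(-0.431, 0.682)
t=1.700: state=(-0.353, 0.875)
t=1.800: state=(-0.258, 1.022)
t=1.900: state=(-0.150, 1.114)
t=2.000: state=(-0.037, 1.148)
t=2.100: state=(0.077, 1.120)
t=2.200: state=(0.185, 1.035)
t=2.300: state=(0.282, 0.897)
t=2.310: state=(0.291, 0.880)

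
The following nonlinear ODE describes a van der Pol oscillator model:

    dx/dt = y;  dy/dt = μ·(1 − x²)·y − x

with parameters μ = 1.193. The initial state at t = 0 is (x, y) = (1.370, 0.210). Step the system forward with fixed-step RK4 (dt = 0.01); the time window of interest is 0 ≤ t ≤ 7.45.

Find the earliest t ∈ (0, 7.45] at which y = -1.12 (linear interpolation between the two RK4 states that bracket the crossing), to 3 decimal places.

t = 1.217

t=0.000: state=(1.370, 0.210)
step 1 (dt=0.01): k1=(0.210, -1.590), k2=(0.202, -1.583), k3=(0.202, -1.583), k4=(0.194, -1.576); state += dt/6·(k1+2k2+2k3+k4)
t=0.010: state=(1.372, 0.194)
t=0.020: state=(1.374, 0.178)
t=0.030: state=(1.376, 0.163)
continuing one RK4 step at a time; state shown every 25 steps (Δt=0.25):
t=0.250: state=(1.377, -0.142)
t=0.500: state=(1.306, -0.411)
t=0.750: state=(1.174, -0.638)
t=1.000: state=(0.986, -0.871)
t=1.210: state=(0.779, -1.111)
next step: t=1.220: state=(0.768, -1.124) — y has crossed -1.12
linear interpolation between t=1.210 (-1.11104) and t=1.220 (-1.12413) → t≈1.217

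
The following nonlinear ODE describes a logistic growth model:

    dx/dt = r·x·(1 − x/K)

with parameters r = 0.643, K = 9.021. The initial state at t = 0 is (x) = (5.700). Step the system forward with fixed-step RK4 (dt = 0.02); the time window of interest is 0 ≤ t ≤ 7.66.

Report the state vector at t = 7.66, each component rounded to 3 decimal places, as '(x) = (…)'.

t=0.000: state=(5.700)
step 1 (dt=0.02): k1=(1.349), k2=(1.347), k3=(1.347), k4=(1.345); state += dt/6·(k1+2k2+2k3+k4)
t=0.020: state=(5.727)
t=0.040: state=(5.754)
t=0.060: state=(5.781)
continuing one RK4 step at a time; state shown every 25 steps (Δt=0.5):
t=0.500: state=(6.342)
t=1.000: state=(6.906)
t=1.500: state=(7.382)
t=2.000: state=(7.770)
t=2.500: state=(8.078)
t=3.000: state=(8.317)
t=3.500: state=(8.499)
t=4.000: state=(8.637)
t=4.500: state=(8.739)
t=5.000: state=(8.815)
t=5.500: state=(8.871)
t=6.000: state=(8.911)
t=6.500: state=(8.941)
t=7.000: state=(8.963)
t=7.500: state=(8.979)
t=7.660: state=(8.983)

(x) = (8.983)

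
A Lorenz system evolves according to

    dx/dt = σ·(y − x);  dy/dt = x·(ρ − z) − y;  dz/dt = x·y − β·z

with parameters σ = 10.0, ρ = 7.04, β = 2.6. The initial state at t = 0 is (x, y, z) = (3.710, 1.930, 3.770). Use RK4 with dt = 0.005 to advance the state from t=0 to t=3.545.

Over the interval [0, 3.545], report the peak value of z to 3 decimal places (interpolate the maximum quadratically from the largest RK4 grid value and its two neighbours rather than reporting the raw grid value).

max z = 7.491

t=0.000: state=(3.710, 1.930, 3.770)
step 1 (dt=0.005): k1=(-17.800, 10.202, -2.642), k2=(-17.100, 10.055, -2.617), k3=(-17.121, 10.061, -2.615), k4=(-16.441, 9.919, -2.591); state += dt/6·(k1+2k2+2k3+k4)
t=0.005: state=(3.624, 1.980, 3.757)
t=0.010: state=(3.545, 2.029, 3.744)
t=0.015: state=(3.473, 2.077, 3.732)
continuing one RK4 step at a time; state shown every 40 steps (Δt=0.2):
t=0.200: state=(3.082, 3.484, 3.568)
t=0.400: state=(4.235, 4.861, 4.581)
t=0.600: state=(5.082, 5.187, 6.595)
t=0.800: state=(4.585, 4.085, 7.486)
t=1.000: state=(3.617, 3.244, 6.699)
t=1.200: state=(3.228, 3.206, 5.637)
t=1.400: state=(3.447, 3.662, 5.120)
t=1.600: state=(3.971, 4.243, 5.363)
t=1.800: state=(4.375, 4.471, 6.095)
t=2.000: state=(4.312, 4.171, 6.589)
t=2.200: state=(3.951, 3.770, 6.451)
t=2.400: state=(3.702, 3.645, 6.011)
t=2.600: state=(3.724, 3.794, 5.710)
t=2.800: state=(3.924, 4.036, 5.738)
t=3.000: state=(4.106, 4.161, 6.003)
t=3.200: state=(4.121, 4.084, 6.231)
t=3.400: state=(3.997, 3.924, 6.235)
t=3.545: state=(3.902, 3.850, 6.125)
largest grid value and its neighbours: z(0.780)=7.49064, z(0.785)=7.49121, z(0.790)=7.49055
parabola through these three points peaks at t≈0.785 with z≈7.49121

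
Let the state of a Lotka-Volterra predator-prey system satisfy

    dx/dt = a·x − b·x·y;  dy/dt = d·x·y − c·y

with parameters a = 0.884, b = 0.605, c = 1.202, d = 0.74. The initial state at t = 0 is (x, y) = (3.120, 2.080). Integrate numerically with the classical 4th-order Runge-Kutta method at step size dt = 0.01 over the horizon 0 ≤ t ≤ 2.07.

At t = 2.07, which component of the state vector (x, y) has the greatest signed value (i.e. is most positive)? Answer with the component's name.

largest component: y

t=0.000: state=(3.120, 2.080)
step 1 (dt=0.01): k1=(-1.168, 2.302), k2=(-1.188, 2.306), k3=(-1.188, 2.306), k4=(-1.207, 2.309); state += dt/6·(k1+2k2+2k3+k4)
t=0.010: state=(3.108, 2.103)
t=0.020: state=(3.096, 2.126)
t=0.030: state=(3.083, 2.149)
continuing one RK4 step at a time; state shown every 10 steps (Δt=0.1):
t=0.100: state=(2.984, 2.312)
t=0.200: state=(2.815, 2.542)
t=0.300: state=(2.619, 2.756)
t=0.400: state=(2.408, 2.944)
t=0.500: state=(2.191, 3.095)
t=0.600: state=(1.978, 3.202)
t=0.700: state=(1.777, 3.262)
t=0.800: state=(1.592, 3.276)
t=0.900: state=(1.428, 3.248)
t=1.000: state=(1.284, 3.183)
t=1.100: state=(1.160, 3.090)
t=1.200: state=(1.054, 2.973)
t=1.300: state=(0.966, 2.841)
t=1.400: state=(0.893, 2.698)
t=1.500: state=(0.832, 2.550)
t=1.600: state=(0.782, 2.400)
t=1.700: state=(0.742, 2.252)
t=1.800: state=(0.711, 2.107)
t=1.900: state=(0.687, 1.967)
t=2.000: state=(0.669, 1.834)
t=2.070: state=(0.659, 1.745)
compare at T: x=0.659, y=1.745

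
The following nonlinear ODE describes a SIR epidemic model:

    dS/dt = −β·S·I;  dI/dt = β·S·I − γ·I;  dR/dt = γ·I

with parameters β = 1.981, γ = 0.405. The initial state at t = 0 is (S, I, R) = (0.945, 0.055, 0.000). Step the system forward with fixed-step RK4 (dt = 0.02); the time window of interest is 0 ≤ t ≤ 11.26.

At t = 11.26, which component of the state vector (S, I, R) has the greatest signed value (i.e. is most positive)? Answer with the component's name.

largest component: R

t=0.000: state=(0.945, 0.055, 0.000)
step 1 (dt=0.02): k1=(-0.103, 0.081, 0.022), k2=(-0.104, 0.082, 0.023), k3=(-0.104, 0.082, 0.023), k4=(-0.106, 0.083, 0.023); state += dt/6·(k1+2k2+2k3+k4)
t=0.020: state=(0.943, 0.057, 0.000)
t=0.040: state=(0.941, 0.058, 0.001)
t=0.060: state=(0.939, 0.060, 0.001)
continuing one RK4 step at a time; state shown every 25 steps (Δt=0.5):
t=0.500: state=(0.873, 0.111, 0.016)
t=1.000: state=(0.749, 0.203, 0.047)
t=1.500: state=(0.578, 0.321, 0.100)
t=2.000: state=(0.398, 0.425, 0.177)
t=2.500: state=(0.254, 0.477, 0.269)
t=3.000: state=(0.158, 0.476, 0.366)
t=3.500: state=(0.100, 0.441, 0.459)
t=4.000: state=(0.066, 0.390, 0.544)
t=4.500: state=(0.046, 0.337, 0.617)
t=5.000: state=(0.034, 0.286, 0.680)
t=5.500: state=(0.026, 0.240, 0.733)
t=6.000: state=(0.021, 0.201, 0.778)
t=6.500: state=(0.018, 0.167, 0.815)
t=7.000: state=(0.015, 0.139, 0.846)
t=7.500: state=(0.013, 0.115, 0.872)
t=8.000: state=(0.012, 0.095, 0.893)
t=8.500: state=(0.011, 0.079, 0.910)
t=9.000: state=(0.010, 0.065, 0.925)
t=9.500: state=(0.010, 0.053, 0.937)
t=10.000: state=(0.009, 0.044, 0.947)
t=10.500: state=(0.009, 0.036, 0.955)
t=11.000: state=(0.009, 0.030, 0.962)
t=11.260: state=(0.008, 0.027, 0.965)
compare at T: S=0.008, I=0.027, R=0.965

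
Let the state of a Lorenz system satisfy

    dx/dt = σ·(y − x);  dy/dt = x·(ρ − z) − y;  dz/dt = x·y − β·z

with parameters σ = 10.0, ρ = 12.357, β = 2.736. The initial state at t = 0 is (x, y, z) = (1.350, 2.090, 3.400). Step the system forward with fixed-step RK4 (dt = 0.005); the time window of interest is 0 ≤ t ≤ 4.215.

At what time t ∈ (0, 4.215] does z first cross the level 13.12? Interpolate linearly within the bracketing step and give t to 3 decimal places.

t = 0.431

t=0.000: state=(1.350, 2.090, 3.400)
step 1 (dt=0.005): k1=(7.400, 10.002, -6.481), k2=(7.465, 10.165, -6.364), k3=(7.467, 10.165, -6.364), k4=(7.535, 10.330, -6.245); state += dt/6·(k1+2k2+2k3+k4)
t=0.005: state=(1.387, 2.141, 3.368)
t=0.010: state=(1.425, 2.193, 3.338)
t=0.015: state=(1.464, 2.247, 3.308)
continuing one RK4 step at a time; state shown every 40 steps (Δt=0.2):
t=0.200: state=(3.810, 5.738, 3.533)
t=0.400: state=(8.699, 10.710, 11.180)
t=0.430: state=(9.196, 10.454, 13.043)
next step: t=0.435: state=(9.255, 10.363, 13.343) — z has crossed 13.12
linear interpolation between t=0.430 (13.04277) and t=0.435 (13.34250) → t≈0.431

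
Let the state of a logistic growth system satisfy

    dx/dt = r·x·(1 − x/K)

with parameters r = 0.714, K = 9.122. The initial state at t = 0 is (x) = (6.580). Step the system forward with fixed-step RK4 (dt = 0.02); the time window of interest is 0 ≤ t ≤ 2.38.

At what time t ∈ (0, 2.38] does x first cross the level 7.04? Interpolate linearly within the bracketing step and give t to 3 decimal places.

t=0.000: state=(6.580)
step 1 (dt=0.02): k1=(1.309), k2=(1.305), k3=(1.305), k4=(1.301); state += dt/6·(k1+2k2+2k3+k4)
t=0.020: state=(6.606)
t=0.040: state=(6.632)
t=0.060: state=(6.658)
continuing one RK4 step at a time; state shown every 5 steps (Δt=0.1):
t=0.100: state=(6.709)
t=0.200: state=(6.833)
t=0.300: state=(6.954)
t=0.360: state=(7.024)
next step: t=0.380: state=(7.047) — x has crossed 7.04
linear interpolation between t=0.360 (7.02364) and t=0.380 (7.04662) → t≈0.374

t = 0.374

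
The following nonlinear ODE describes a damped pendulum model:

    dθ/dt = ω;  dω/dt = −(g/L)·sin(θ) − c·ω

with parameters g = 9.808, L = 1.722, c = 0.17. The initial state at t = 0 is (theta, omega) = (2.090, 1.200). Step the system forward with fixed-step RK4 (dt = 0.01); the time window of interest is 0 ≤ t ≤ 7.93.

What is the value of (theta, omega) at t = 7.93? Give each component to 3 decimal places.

t=0.000: state=(2.090, 1.200)
step 1 (dt=0.01): k1=(1.200, -5.149), k2=(1.174, -5.128), k3=(1.174, -5.128), k4=(1.149, -5.107); state += dt/6·(k1+2k2+2k3+k4)
t=0.010: state=(2.102, 1.149)
t=0.020: state=(2.113, 1.098)
t=0.030: state=(2.124, 1.047)
continuing one RK4 step at a time; state shown every 50 steps (Δt=0.5):
t=0.500: state=(2.102, -1.117)
t=1.000: state=(0.916, -3.593)
t=1.500: state=(-0.977, -3.147)
t=2.000: state=(-1.824, -0.246)
t=2.500: state=(-1.265, 2.455)
t=3.000: state=(0.361, 3.382)
t=3.500: state=(1.488, 0.875)
t=4.000: state=(1.217, -1.900)
t=4.500: state=(-0.171, -3.091)
t=5.000: state=(-1.263, -0.945)
t=5.500: state=(-1.049, 1.729)
t=6.000: state=(0.198, 2.721)
t=6.500: state=(1.127, 0.693)
t=7.000: state=(0.833, -1.761)
t=7.500: state=(-0.318, -2.314)
t=7.930: state=(-0.990, -0.623)

(theta, omega) = (-0.990, -0.623)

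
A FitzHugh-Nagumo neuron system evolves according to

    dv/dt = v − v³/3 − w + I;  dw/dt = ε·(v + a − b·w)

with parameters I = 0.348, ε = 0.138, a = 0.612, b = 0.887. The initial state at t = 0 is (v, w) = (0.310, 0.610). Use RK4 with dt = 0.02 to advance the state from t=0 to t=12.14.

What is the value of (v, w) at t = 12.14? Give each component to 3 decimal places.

(v, w) = (-1.299, -0.305)

t=0.000: state=(0.310, 0.610)
step 1 (dt=0.02): k1=(0.038, 0.053), k2=(0.038, 0.053), k3=(0.038, 0.053), k4=(0.038, 0.053); state += dt/6·(k1+2k2+2k3+k4)
t=0.020: state=(0.311, 0.611)
t=0.040: state=(0.312, 0.612)
t=0.060: state=(0.312, 0.613)
continuing one RK4 step at a time; state shown every 25 steps (Δt=0.5):
t=0.500: state=(0.326, 0.636)
t=1.000: state=(0.336, 0.661)
t=1.500: state=(0.335, 0.686)
t=2.000: state=(0.318, 0.708)
t=2.500: state=(0.280, 0.727)
t=3.000: state=(0.207, 0.741)
t=3.500: state=(0.083, 0.748)
t=4.000: state=(-0.123, 0.744)
t=4.500: state=(-0.449, 0.722)
t=5.000: state=(-0.904, 0.676)
t=5.500: state=(-1.362, 0.600)
t=6.000: state=(-1.636, 0.503)
t=6.500: state=(-1.726, 0.401)
t=7.000: state=(-1.728, 0.302)
t=7.500: state=(-1.699, 0.211)
t=8.000: state=(-1.659, 0.127)
t=8.500: state=(-1.616, 0.051)
t=9.000: state=(-1.572, -0.018)
t=9.500: state=(-1.527, -0.080)
t=10.000: state=(-1.484, -0.135)
t=10.500: state=(-1.440, -0.184)
t=11.000: state=(-1.397, -0.227)
t=11.500: state=(-1.354, -0.264)
t=12.000: state=(-1.311, -0.297)
t=12.140: state=(-1.299, -0.305)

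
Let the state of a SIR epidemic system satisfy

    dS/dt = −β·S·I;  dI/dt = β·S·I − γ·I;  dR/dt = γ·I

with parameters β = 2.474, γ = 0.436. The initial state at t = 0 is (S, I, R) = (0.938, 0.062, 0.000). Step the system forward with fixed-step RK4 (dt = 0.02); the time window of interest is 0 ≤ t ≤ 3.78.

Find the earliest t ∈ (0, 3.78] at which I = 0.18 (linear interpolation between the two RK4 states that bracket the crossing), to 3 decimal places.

t = 0.617

t=0.000: state=(0.938, 0.062, 0.000)
step 1 (dt=0.02): k1=(-0.144, 0.117, 0.027), k2=(-0.146, 0.119, 0.028), k3=(-0.146, 0.119, 0.028), k4=(-0.149, 0.121, 0.028); state += dt/6·(k1+2k2+2k3+k4)
t=0.020: state=(0.935, 0.064, 0.001)
t=0.040: state=(0.932, 0.067, 0.001)
t=0.060: state=(0.929, 0.069, 0.002)
continuing one RK4 step at a time; state shown every 10 steps (Δt=0.2):
t=0.200: state=(0.904, 0.090, 0.007)
t=0.400: state=(0.857, 0.127, 0.016)
t=0.600: state=(0.796, 0.175, 0.029)
next step: t=0.620: state=(0.789, 0.181, 0.031) — I has crossed 0.18
linear interpolation between t=0.600 (0.17544) and t=0.620 (0.18087) → t≈0.617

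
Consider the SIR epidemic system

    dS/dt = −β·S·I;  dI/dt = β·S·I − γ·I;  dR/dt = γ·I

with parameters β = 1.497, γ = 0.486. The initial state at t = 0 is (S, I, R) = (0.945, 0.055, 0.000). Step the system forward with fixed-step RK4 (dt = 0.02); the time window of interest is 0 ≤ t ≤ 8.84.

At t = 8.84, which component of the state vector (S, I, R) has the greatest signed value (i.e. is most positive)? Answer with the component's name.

t=0.000: state=(0.945, 0.055, 0.000)
step 1 (dt=0.02): k1=(-0.078, 0.051, 0.027), k2=(-0.078, 0.051, 0.027), k3=(-0.078, 0.051, 0.027), k4=(-0.079, 0.052, 0.027); state += dt/6·(k1+2k2+2k3+k4)
t=0.020: state=(0.943, 0.056, 0.001)
t=0.040: state=(0.942, 0.057, 0.001)
t=0.060: state=(0.940, 0.058, 0.002)
continuing one RK4 step at a time; state shown every 25 steps (Δt=0.5):
t=0.500: state=(0.897, 0.086, 0.017)
t=1.000: state=(0.828, 0.129, 0.043)
t=1.500: state=(0.738, 0.182, 0.080)
t=2.000: state=(0.630, 0.238, 0.131)
t=2.500: state=(0.517, 0.287, 0.196)
t=3.000: state=(0.412, 0.318, 0.270)
t=3.500: state=(0.323, 0.328, 0.349)
t=4.000: state=(0.253, 0.319, 0.428)
t=4.500: state=(0.201, 0.296, 0.503)
t=5.000: state=(0.163, 0.266, 0.571)
t=5.500: state=(0.135, 0.233, 0.632)
t=6.000: state=(0.115, 0.201, 0.684)
t=6.500: state=(0.100, 0.171, 0.730)
t=7.000: state=(0.089, 0.144, 0.768)
t=7.500: state=(0.081, 0.120, 0.800)
t=8.000: state=(0.074, 0.100, 0.826)
t=8.500: state=(0.069, 0.082, 0.848)
t=8.840: state=(0.067, 0.072, 0.861)
compare at T: S=0.067, I=0.072, R=0.861

largest component: R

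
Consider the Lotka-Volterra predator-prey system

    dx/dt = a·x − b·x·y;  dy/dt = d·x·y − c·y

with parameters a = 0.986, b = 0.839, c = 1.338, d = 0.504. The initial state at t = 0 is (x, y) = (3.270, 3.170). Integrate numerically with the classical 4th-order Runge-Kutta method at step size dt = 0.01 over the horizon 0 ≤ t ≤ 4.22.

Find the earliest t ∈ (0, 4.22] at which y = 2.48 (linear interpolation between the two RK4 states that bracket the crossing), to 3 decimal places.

t=0.000: state=(3.270, 3.170)
step 1 (dt=0.01): k1=(-5.473, 0.983), k2=(-5.440, 0.941), k3=(-5.440, 0.941), k4=(-5.407, 0.899); state += dt/6·(k1+2k2+2k3+k4)
t=0.010: state=(3.216, 3.179)
t=0.020: state=(3.162, 3.188)
t=0.030: state=(3.109, 3.196)
continuing one RK4 step at a time; state shown every 20 steps (Δt=0.2):
t=0.200: state=(2.323, 3.207)
t=0.400: state=(1.677, 2.995)
t=0.600: state=(1.270, 2.655)
t=0.690: state=(1.143, 2.486)
next step: t=0.700: state=(1.131, 2.467) — y has crossed 2.48
linear interpolation between t=0.690 (2.48553) and t=0.700 (2.46659) → t≈0.693

t = 0.693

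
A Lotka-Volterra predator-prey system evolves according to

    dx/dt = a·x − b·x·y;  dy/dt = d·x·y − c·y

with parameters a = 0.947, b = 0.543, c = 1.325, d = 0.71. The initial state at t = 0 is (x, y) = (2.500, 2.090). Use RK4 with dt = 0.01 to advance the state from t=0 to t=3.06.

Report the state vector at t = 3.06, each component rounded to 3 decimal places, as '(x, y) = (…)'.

t=0.000: state=(2.500, 2.090)
step 1 (dt=0.01): k1=(-0.470, 0.941), k2=(-0.476, 0.939), k3=(-0.476, 0.939), k4=(-0.482, 0.938); state += dt/6·(k1+2k2+2k3+k4)
t=0.010: state=(2.495, 2.099)
t=0.020: state=(2.490, 2.109)
t=0.030: state=(2.485, 2.118)
continuing one RK4 step at a time; state shown every 10 steps (Δt=0.1):
t=0.100: state=(2.447, 2.182)
t=0.200: state=(2.384, 2.269)
t=0.300: state=(2.312, 2.348)
t=0.400: state=(2.233, 2.417)
t=0.500: state=(2.149, 2.474)
t=0.600: state=(2.063, 2.516)
t=0.700: state=(1.977, 2.544)
t=0.800: state=(1.892, 2.556)
t=0.900: state=(1.811, 2.553)
t=1.000: state=(1.734, 2.536)
t=1.100: state=(1.662, 2.506)
t=1.200: state=(1.596, 2.464)
t=1.300: state=(1.537, 2.412)
t=1.400: state=(1.485, 2.352)
t=1.500: state=(1.439, 2.285)
t=1.600: state=(1.400, 2.214)
t=1.700: state=(1.367, 2.139)
t=1.800: state=(1.341, 2.063)
t=1.900: state=(1.321, 1.986)
t=2.000: state=(1.306, 1.909)
t=2.100: state=(1.297, 1.834)
t=2.200: state=(1.294, 1.762)
t=2.300: state=(1.295, 1.691)
t=2.400: state=(1.301, 1.624)
t=2.500: state=(1.312, 1.561)
t=2.600: state=(1.327, 1.502)
t=2.700: state=(1.347, 1.446)
t=2.800: state=(1.370, 1.395)
t=2.900: state=(1.399, 1.348)
t=3.000: state=(1.431, 1.305)
t=3.060: state=(1.452, 1.282)

(x, y) = (1.452, 1.282)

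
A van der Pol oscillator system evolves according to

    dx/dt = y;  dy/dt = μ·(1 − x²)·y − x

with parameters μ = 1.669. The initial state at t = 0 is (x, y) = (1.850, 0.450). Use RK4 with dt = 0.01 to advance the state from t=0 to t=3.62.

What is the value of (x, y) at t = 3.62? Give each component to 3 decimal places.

t=0.000: state=(1.850, 0.450)
step 1 (dt=0.01): k1=(0.450, -3.669), k2=(0.432, -3.603), k3=(0.432, -3.604), k4=(0.414, -3.539); state += dt/6·(k1+2k2+2k3+k4)
t=0.010: state=(1.854, 0.414)
t=0.020: state=(1.858, 0.379)
t=0.030: state=(1.862, 0.346)
continuing one RK4 step at a time; state shown every 20 steps (Δt=0.2):
t=0.200: state=(1.882, -0.059)
t=0.400: state=(1.845, -0.280)
t=0.600: state=(1.778, -0.385)
t=0.800: state=(1.694, -0.451)
t=1.000: state=(1.598, -0.507)
t=1.200: state=(1.491, -0.568)
t=1.400: state=(1.370, -0.643)
t=1.600: state=(1.232, -0.743)
t=1.800: state=(1.070, -0.886)
t=2.000: state=(0.873, -1.098)
t=2.200: state=(0.623, -1.430)
t=2.400: state=(0.288, -1.961)
t=2.600: state=(-0.178, -2.737)
t=2.800: state=(-0.802, -3.398)
t=3.000: state=(-1.453, -2.838)
t=3.200: state=(-1.866, -1.282)
t=3.400: state=(-2.006, -0.250)
t=3.600: state=(-2.008, 0.162)
t=3.620: state=(-2.004, 0.185)

(x, y) = (-2.004, 0.185)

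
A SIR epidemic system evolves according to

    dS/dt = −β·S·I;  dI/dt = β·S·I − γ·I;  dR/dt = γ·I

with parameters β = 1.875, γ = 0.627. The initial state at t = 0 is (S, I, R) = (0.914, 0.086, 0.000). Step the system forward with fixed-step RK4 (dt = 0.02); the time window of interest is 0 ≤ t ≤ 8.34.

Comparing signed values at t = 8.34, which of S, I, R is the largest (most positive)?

t=0.000: state=(0.914, 0.086, 0.000)
step 1 (dt=0.02): k1=(-0.147, 0.093, 0.054), k2=(-0.149, 0.094, 0.055), k3=(-0.149, 0.094, 0.055), k4=(-0.150, 0.095, 0.055); state += dt/6·(k1+2k2+2k3+k4)
t=0.020: state=(0.911, 0.088, 0.001)
t=0.040: state=(0.908, 0.090, 0.002)
t=0.060: state=(0.905, 0.092, 0.003)
continuing one RK4 step at a time; state shown every 25 steps (Δt=0.5):
t=0.500: state=(0.822, 0.142, 0.035)
t=1.000: state=(0.697, 0.212, 0.091)
t=1.500: state=(0.553, 0.279, 0.168)
t=2.000: state=(0.416, 0.321, 0.263)
t=2.500: state=(0.306, 0.328, 0.366)
t=3.000: state=(0.227, 0.307, 0.466)
t=3.500: state=(0.173, 0.270, 0.557)
t=4.000: state=(0.137, 0.228, 0.635)
t=4.500: state=(0.113, 0.187, 0.700)
t=5.000: state=(0.096, 0.151, 0.753)
t=5.500: state=(0.085, 0.120, 0.795)
t=6.000: state=(0.077, 0.095, 0.829)
t=6.500: state=(0.071, 0.074, 0.855)
t=7.000: state=(0.067, 0.058, 0.876)
t=7.500: state=(0.064, 0.045, 0.892)
t=8.000: state=(0.061, 0.035, 0.904)
t=8.340: state=(0.060, 0.029, 0.911)
compare at T: S=0.060, I=0.029, R=0.911

largest component: R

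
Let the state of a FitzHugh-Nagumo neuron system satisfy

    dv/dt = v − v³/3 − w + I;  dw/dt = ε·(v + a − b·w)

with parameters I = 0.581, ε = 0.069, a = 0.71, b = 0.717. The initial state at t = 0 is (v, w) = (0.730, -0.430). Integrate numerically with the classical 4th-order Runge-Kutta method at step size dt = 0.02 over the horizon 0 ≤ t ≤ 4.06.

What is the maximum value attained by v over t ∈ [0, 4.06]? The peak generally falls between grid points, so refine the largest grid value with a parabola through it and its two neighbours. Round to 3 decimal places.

t=0.000: state=(0.730, -0.430)
step 1 (dt=0.02): k1=(1.611, 0.121), k2=(1.617, 0.122), k3=(1.617, 0.122), k4=(1.623, 0.123); state += dt/6·(k1+2k2+2k3+k4)
t=0.020: state=(0.762, -0.428)
t=0.040: state=(0.795, -0.425)
t=0.060: state=(0.828, -0.423)
continuing one RK4 step at a time; state shown every 10 steps (Δt=0.2):
t=0.200: state=(1.059, -0.404)
t=0.400: state=(1.374, -0.373)
t=0.600: state=(1.633, -0.339)
t=0.800: state=(1.813, -0.302)
t=1.000: state=(1.922, -0.264)
t=1.200: state=(1.980, -0.225)
t=1.400: state=(2.007, -0.185)
t=1.600: state=(2.015, -0.146)
t=1.800: state=(2.014, -0.107)
t=2.000: state=(2.008, -0.069)
t=2.200: state=(1.999, -0.031)
t=2.400: state=(1.988, 0.007)
t=2.600: state=(1.976, 0.043)
t=2.800: state=(1.964, 0.080)
t=3.000: state=(1.952, 0.116)
t=3.200: state=(1.940, 0.151)
t=3.400: state=(1.927, 0.186)
t=3.600: state=(1.914, 0.220)
t=3.800: state=(1.902, 0.254)
t=4.000: state=(1.889, 0.287)
t=4.060: state=(1.885, 0.297)
largest grid value and its neighbours: v(1.640)=2.01577, v(1.660)=2.01582, v(1.680)=2.01580
parabola through these three points peaks at t≈1.664 with v≈2.01582

max v = 2.016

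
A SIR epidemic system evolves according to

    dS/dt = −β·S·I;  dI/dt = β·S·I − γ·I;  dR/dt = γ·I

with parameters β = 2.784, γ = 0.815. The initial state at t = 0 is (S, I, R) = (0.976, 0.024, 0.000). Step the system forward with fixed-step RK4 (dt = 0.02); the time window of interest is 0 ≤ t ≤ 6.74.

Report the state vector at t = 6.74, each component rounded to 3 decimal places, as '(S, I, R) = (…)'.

(S, I, R) = (0.041, 0.030, 0.929)

t=0.000: state=(0.976, 0.024, 0.000)
step 1 (dt=0.02): k1=(-0.065, 0.046, 0.020), k2=(-0.066, 0.046, 0.020), k3=(-0.066, 0.046, 0.020), k4=(-0.068, 0.047, 0.020); state += dt/6·(k1+2k2+2k3+k4)
t=0.020: state=(0.975, 0.025, 0.000)
t=0.040: state=(0.973, 0.026, 0.001)
t=0.060: state=(0.972, 0.027, 0.001)
continuing one RK4 step at a time; state shown every 25 steps (Δt=0.5):
t=0.500: state=(0.924, 0.060, 0.016)
t=1.000: state=(0.810, 0.135, 0.054)
t=1.500: state=(0.623, 0.246, 0.131)
t=2.000: state=(0.413, 0.335, 0.252)
t=2.500: state=(0.254, 0.352, 0.394)
t=3.000: state=(0.159, 0.310, 0.530)
t=3.500: state=(0.108, 0.248, 0.644)
t=4.000: state=(0.080, 0.187, 0.733)
t=4.500: state=(0.064, 0.138, 0.799)
t=5.000: state=(0.054, 0.099, 0.846)
t=5.500: state=(0.048, 0.071, 0.881)
t=6.000: state=(0.044, 0.050, 0.905)
t=6.500: state=(0.042, 0.036, 0.923)
t=6.740: state=(0.041, 0.030, 0.929)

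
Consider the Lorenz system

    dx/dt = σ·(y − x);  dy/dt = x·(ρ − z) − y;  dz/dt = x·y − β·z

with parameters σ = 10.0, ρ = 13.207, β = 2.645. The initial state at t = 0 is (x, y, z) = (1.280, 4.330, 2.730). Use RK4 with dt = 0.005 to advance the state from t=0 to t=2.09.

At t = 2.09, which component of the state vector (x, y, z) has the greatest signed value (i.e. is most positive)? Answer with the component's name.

largest component: z

t=0.000: state=(1.280, 4.330, 2.730)
step 1 (dt=0.005): k1=(30.500, 9.081, -1.678), k2=(29.965, 9.862, -1.306), k3=(29.997, 9.845, -1.312), k4=(29.492, 10.612, -0.941); state += dt/6·(k1+2k2+2k3+k4)
t=0.005: state=(1.430, 4.379, 2.723)
t=0.010: state=(1.575, 4.436, 2.721)
t=0.015: state=(1.716, 4.500, 2.721)
continuing one RK4 step at a time; state shown every 20 steps (Δt=0.1):
t=0.100: state=(3.887, 6.489, 3.374)
t=0.200: state=(6.842, 10.100, 6.605)
t=0.300: state=(9.733, 11.634, 13.525)
t=0.400: state=(9.526, 7.135, 18.902)
t=0.500: state=(6.062, 2.323, 17.613)
t=0.600: state=(3.054, 0.922, 14.078)
t=0.700: state=(1.691, 0.964, 10.980)
t=0.800: state=(1.364, 1.355, 8.575)
t=0.900: state=(1.577, 1.993, 6.794)
t=1.000: state=(2.203, 3.058, 5.630)
t=1.100: state=(3.345, 4.809, 5.279)
t=1.200: state=(5.175, 7.360, 6.354)
t=1.300: state=(7.523, 9.809, 9.828)
t=1.400: state=(9.044, 9.421, 14.958)
t=1.500: state=(7.998, 5.749, 17.349)
t=1.600: state=(5.410, 2.905, 15.756)
t=1.700: state=(3.457, 2.112, 12.997)
t=1.800: state=(2.652, 2.320, 10.538)
t=1.900: state=(2.673, 3.008, 8.695)
t=2.000: state=(3.283, 4.164, 7.603)
t=2.090: state=(4.296, 5.666, 7.486)
compare at T: x=4.296, y=5.666, z=7.486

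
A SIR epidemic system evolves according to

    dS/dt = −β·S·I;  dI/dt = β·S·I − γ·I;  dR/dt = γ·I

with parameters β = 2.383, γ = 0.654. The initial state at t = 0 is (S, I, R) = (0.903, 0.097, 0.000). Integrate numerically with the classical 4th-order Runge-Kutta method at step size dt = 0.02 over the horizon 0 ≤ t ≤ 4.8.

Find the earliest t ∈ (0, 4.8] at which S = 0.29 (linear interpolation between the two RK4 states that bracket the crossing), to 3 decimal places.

t = 1.775

t=0.000: state=(0.903, 0.097, 0.000)
step 1 (dt=0.02): k1=(-0.209, 0.145, 0.063), k2=(-0.211, 0.147, 0.064), k3=(-0.211, 0.147, 0.064), k4=(-0.214, 0.149, 0.065); state += dt/6·(k1+2k2+2k3+k4)
t=0.020: state=(0.899, 0.100, 0.001)
t=0.040: state=(0.894, 0.103, 0.003)
t=0.060: state=(0.890, 0.106, 0.004)
continuing one RK4 step at a time; state shown every 10 steps (Δt=0.2):
t=0.200: state=(0.856, 0.129, 0.015)
t=0.400: state=(0.797, 0.169, 0.034)
t=0.600: state=(0.728, 0.213, 0.059)
t=0.800: state=(0.651, 0.259, 0.090)
t=1.000: state=(0.569, 0.304, 0.127)
t=1.200: state=(0.487, 0.343, 0.169)
t=1.400: state=(0.411, 0.373, 0.216)
t=1.600: state=(0.342, 0.392, 0.266)
t=1.760: state=(0.294, 0.398, 0.308)
next step: t=1.780: state=(0.289, 0.398, 0.313) — S has crossed 0.29
linear interpolation between t=1.760 (0.29423) and t=1.780 (0.28869) → t≈1.775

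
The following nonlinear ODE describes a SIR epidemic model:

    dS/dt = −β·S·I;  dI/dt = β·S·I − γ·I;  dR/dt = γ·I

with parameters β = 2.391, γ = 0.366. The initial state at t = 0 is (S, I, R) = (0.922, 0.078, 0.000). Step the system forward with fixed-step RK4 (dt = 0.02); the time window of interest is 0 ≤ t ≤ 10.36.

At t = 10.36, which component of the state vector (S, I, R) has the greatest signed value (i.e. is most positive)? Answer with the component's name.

t=0.000: state=(0.922, 0.078, 0.000)
step 1 (dt=0.02): k1=(-0.172, 0.143, 0.029), k2=(-0.175, 0.146, 0.029), k3=(-0.175, 0.146, 0.029), k4=(-0.178, 0.148, 0.030); state += dt/6·(k1+2k2+2k3+k4)
t=0.020: state=(0.919, 0.081, 0.001)
t=0.040: state=(0.915, 0.084, 0.001)
t=0.060: state=(0.911, 0.087, 0.002)
continuing one RK4 step at a time; state shown every 25 steps (Δt=0.5):
t=0.500: state=(0.794, 0.183, 0.023)
t=1.000: state=(0.580, 0.349, 0.071)
t=1.500: state=(0.347, 0.504, 0.150)
t=2.000: state=(0.181, 0.570, 0.250)
t=2.500: state=(0.092, 0.555, 0.353)
t=3.000: state=(0.049, 0.501, 0.450)
t=3.500: state=(0.028, 0.436, 0.536)
t=4.000: state=(0.017, 0.373, 0.610)
t=4.500: state=(0.011, 0.316, 0.673)
t=5.000: state=(0.008, 0.266, 0.726)
t=5.500: state=(0.006, 0.223, 0.771)
t=6.000: state=(0.005, 0.187, 0.808)
t=6.500: state=(0.004, 0.157, 0.840)
t=7.000: state=(0.003, 0.131, 0.866)
t=7.500: state=(0.003, 0.109, 0.888)
t=8.000: state=(0.002, 0.091, 0.906)
t=8.500: state=(0.002, 0.076, 0.921)
t=9.000: state=(0.002, 0.064, 0.934)
t=9.500: state=(0.002, 0.053, 0.945)
t=10.000: state=(0.002, 0.044, 0.954)
t=10.360: state=(0.002, 0.039, 0.959)
compare at T: S=0.002, I=0.039, R=0.959

largest component: R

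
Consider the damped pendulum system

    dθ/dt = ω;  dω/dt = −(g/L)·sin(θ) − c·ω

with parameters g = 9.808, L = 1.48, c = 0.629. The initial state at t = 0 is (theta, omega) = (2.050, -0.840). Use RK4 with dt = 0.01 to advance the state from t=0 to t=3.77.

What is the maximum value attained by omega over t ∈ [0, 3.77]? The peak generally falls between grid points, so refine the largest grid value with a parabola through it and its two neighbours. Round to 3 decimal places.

max omega = 2.428

t=0.000: state=(2.050, -0.840)
step 1 (dt=0.01): k1=(-0.840, -5.352), k2=(-0.867, -5.348), k3=(-0.867, -5.349), k4=(-0.893, -5.345); state += dt/6·(k1+2k2+2k3+k4)
t=0.010: state=(2.041, -0.893)
t=0.020: state=(2.032, -0.947)
t=0.030: state=(2.022, -1.000)
continuing one RK4 step at a time; state shown every 20 steps (Δt=0.2):
t=0.200: state=(1.775, -1.904)
t=0.400: state=(1.291, -2.912)
t=0.600: state=(0.633, -3.574)
t=0.800: state=(-0.086, -3.470)
t=1.000: state=(-0.700, -2.566)
t=1.200: state=(-1.087, -1.278)
t=1.400: state=(-1.211, 0.020)
t=1.600: state=(-1.089, 1.162)
t=1.800: state=(-0.765, 2.025)
t=2.000: state=(-0.311, 2.420)
t=2.200: state=(0.163, 2.215)
t=2.400: state=(0.541, 1.508)
t=2.600: state=(0.750, 0.564)
t=2.800: state=(0.767, -0.374)
t=3.000: state=(0.613, -1.132)
t=3.200: state=(0.336, -1.570)
t=3.400: state=(0.012, -1.596)
t=3.600: state=(-0.276, -1.232)
t=3.770: state=(-0.444, -0.723)
largest grid value and its neighbours: omega(2.020)=2.42687, omega(2.030)=2.42801, omega(2.040)=2.42758
parabola through these three points peaks at t≈2.032 with omega≈2.42805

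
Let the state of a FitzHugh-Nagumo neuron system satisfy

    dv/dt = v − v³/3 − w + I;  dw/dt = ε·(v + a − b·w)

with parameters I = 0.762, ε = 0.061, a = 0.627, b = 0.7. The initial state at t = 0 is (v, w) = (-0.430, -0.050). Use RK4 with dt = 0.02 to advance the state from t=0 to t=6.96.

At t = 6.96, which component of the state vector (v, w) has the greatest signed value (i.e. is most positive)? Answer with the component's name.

t=0.000: state=(-0.430, -0.050)
step 1 (dt=0.02): k1=(0.409, 0.014), k2=(0.412, 0.014), k3=(0.412, 0.014), k4=(0.415, 0.015); state += dt/6·(k1+2k2+2k3+k4)
t=0.020: state=(-0.422, -0.050)
t=0.040: state=(-0.413, -0.049)
t=0.060: state=(-0.405, -0.049)
continuing one RK4 step at a time; state shown every 25 steps (Δt=0.5):
t=0.500: state=(-0.177, -0.039)
t=1.000: state=(0.223, -0.019)
t=1.500: state=(0.831, 0.015)
t=2.000: state=(1.488, 0.069)
t=2.500: state=(1.844, 0.138)
t=3.000: state=(1.938, 0.211)
t=3.500: state=(1.943, 0.285)
t=4.000: state=(1.924, 0.356)
t=4.500: state=(1.900, 0.425)
t=5.000: state=(1.875, 0.492)
t=5.500: state=(1.849, 0.557)
t=6.000: state=(1.823, 0.619)
t=6.500: state=(1.796, 0.680)
t=6.960: state=(1.772, 0.733)
compare at T: v=1.772, w=0.733

largest component: v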